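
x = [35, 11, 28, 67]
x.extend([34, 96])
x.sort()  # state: [11, 28, 34, 35, 67, 96]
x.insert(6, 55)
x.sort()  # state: [11, 28, 34, 35, 55, 67, 96]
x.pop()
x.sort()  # [11, 28, 34, 35, 55, 67]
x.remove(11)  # [28, 34, 35, 55, 67]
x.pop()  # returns 67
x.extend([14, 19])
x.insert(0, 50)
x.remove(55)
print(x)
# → [50, 28, 34, 35, 14, 19]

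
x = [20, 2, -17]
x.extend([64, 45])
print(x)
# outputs [20, 2, -17, 64, 45]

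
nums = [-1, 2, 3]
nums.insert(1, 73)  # [-1, 73, 2, 3]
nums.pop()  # 3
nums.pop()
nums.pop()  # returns 73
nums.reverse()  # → [-1]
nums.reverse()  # [-1]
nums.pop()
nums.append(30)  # [30]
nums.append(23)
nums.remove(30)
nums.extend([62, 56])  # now [23, 62, 56]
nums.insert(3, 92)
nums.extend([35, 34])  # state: [23, 62, 56, 92, 35, 34]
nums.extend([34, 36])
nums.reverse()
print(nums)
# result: [36, 34, 34, 35, 92, 56, 62, 23]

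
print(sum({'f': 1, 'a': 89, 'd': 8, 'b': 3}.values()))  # 101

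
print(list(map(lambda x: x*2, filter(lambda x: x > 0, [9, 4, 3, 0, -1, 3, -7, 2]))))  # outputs [18, 8, 6, 6, 4]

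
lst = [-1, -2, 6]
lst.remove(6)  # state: [-1, -2]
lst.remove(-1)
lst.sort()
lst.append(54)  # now [-2, 54]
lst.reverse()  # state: [54, -2]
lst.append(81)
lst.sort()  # [-2, 54, 81]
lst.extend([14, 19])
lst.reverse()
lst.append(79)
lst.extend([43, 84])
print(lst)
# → [19, 14, 81, 54, -2, 79, 43, 84]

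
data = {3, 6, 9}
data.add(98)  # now {3, 6, 9, 98}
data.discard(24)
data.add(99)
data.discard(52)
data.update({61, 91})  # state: {3, 6, 9, 61, 91, 98, 99}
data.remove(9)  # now {3, 6, 61, 91, 98, 99}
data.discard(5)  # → {3, 6, 61, 91, 98, 99}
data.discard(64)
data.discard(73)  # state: {3, 6, 61, 91, 98, 99}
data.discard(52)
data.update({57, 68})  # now {3, 6, 57, 61, 68, 91, 98, 99}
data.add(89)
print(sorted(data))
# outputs [3, 6, 57, 61, 68, 89, 91, 98, 99]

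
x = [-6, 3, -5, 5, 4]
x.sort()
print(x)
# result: [-6, -5, 3, 4, 5]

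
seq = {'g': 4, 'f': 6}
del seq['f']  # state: {'g': 4}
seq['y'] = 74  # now {'g': 4, 'y': 74}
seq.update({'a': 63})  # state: {'g': 4, 'y': 74, 'a': 63}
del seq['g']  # {'y': 74, 'a': 63}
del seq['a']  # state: {'y': 74}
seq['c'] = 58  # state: {'y': 74, 'c': 58}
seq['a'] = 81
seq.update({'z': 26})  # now {'y': 74, 'c': 58, 'a': 81, 'z': 26}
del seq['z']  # {'y': 74, 'c': 58, 'a': 81}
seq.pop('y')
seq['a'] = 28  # {'c': 58, 'a': 28}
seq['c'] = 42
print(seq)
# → {'c': 42, 'a': 28}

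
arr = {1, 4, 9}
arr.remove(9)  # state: {1, 4}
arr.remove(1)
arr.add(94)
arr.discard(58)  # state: {4, 94}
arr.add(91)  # {4, 91, 94}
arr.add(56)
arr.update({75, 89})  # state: {4, 56, 75, 89, 91, 94}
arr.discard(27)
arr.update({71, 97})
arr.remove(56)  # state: {4, 71, 75, 89, 91, 94, 97}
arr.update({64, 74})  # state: {4, 64, 71, 74, 75, 89, 91, 94, 97}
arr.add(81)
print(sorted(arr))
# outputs [4, 64, 71, 74, 75, 81, 89, 91, 94, 97]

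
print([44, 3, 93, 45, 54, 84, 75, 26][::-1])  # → [26, 75, 84, 54, 45, 93, 3, 44]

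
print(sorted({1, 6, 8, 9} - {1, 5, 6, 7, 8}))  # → [9]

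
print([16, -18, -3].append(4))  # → None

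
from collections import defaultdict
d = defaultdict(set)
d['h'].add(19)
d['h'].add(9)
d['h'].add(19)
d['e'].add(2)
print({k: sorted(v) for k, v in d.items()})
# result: {'h': [9, 19], 'e': [2]}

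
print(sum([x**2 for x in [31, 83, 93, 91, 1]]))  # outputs 24781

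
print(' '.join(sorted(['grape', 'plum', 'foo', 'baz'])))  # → baz foo grape plum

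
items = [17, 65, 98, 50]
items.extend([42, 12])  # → [17, 65, 98, 50, 42, 12]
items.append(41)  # [17, 65, 98, 50, 42, 12, 41]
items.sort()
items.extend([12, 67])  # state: [12, 17, 41, 42, 50, 65, 98, 12, 67]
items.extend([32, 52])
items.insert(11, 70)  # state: [12, 17, 41, 42, 50, 65, 98, 12, 67, 32, 52, 70]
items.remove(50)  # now [12, 17, 41, 42, 65, 98, 12, 67, 32, 52, 70]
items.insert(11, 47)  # [12, 17, 41, 42, 65, 98, 12, 67, 32, 52, 70, 47]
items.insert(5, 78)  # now [12, 17, 41, 42, 65, 78, 98, 12, 67, 32, 52, 70, 47]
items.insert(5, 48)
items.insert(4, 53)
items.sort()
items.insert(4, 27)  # [12, 12, 17, 32, 27, 41, 42, 47, 48, 52, 53, 65, 67, 70, 78, 98]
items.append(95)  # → [12, 12, 17, 32, 27, 41, 42, 47, 48, 52, 53, 65, 67, 70, 78, 98, 95]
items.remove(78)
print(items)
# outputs [12, 12, 17, 32, 27, 41, 42, 47, 48, 52, 53, 65, 67, 70, 98, 95]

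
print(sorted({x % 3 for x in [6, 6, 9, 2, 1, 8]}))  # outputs [0, 1, 2]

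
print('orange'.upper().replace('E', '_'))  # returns ORANG_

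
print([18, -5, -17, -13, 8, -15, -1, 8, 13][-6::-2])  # [-13, -5]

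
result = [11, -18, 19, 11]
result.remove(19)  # [11, -18, 11]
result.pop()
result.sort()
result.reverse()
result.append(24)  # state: [11, -18, 24]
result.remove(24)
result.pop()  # -18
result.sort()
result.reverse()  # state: [11]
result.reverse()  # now [11]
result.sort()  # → [11]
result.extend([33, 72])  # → [11, 33, 72]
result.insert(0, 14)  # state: [14, 11, 33, 72]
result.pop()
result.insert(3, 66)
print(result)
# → [14, 11, 33, 66]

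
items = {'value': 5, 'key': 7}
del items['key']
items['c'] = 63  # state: {'value': 5, 'c': 63}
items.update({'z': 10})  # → {'value': 5, 'c': 63, 'z': 10}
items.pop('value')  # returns 5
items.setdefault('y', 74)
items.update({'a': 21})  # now {'c': 63, 'z': 10, 'y': 74, 'a': 21}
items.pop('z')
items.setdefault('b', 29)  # 29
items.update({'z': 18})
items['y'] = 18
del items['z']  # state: {'c': 63, 'y': 18, 'a': 21, 'b': 29}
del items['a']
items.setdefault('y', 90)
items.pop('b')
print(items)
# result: {'c': 63, 'y': 18}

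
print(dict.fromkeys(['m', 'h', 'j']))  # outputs {'m': None, 'h': None, 'j': None}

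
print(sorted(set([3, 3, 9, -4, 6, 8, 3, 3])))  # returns [-4, 3, 6, 8, 9]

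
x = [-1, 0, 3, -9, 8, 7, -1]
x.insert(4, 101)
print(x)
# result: [-1, 0, 3, -9, 101, 8, 7, -1]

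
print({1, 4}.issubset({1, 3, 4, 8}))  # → True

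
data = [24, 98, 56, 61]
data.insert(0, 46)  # [46, 24, 98, 56, 61]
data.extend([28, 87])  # [46, 24, 98, 56, 61, 28, 87]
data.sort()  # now [24, 28, 46, 56, 61, 87, 98]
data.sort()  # [24, 28, 46, 56, 61, 87, 98]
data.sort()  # [24, 28, 46, 56, 61, 87, 98]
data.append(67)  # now [24, 28, 46, 56, 61, 87, 98, 67]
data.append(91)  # [24, 28, 46, 56, 61, 87, 98, 67, 91]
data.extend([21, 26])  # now [24, 28, 46, 56, 61, 87, 98, 67, 91, 21, 26]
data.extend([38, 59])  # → [24, 28, 46, 56, 61, 87, 98, 67, 91, 21, 26, 38, 59]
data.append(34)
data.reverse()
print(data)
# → [34, 59, 38, 26, 21, 91, 67, 98, 87, 61, 56, 46, 28, 24]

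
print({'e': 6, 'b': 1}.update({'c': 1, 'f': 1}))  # None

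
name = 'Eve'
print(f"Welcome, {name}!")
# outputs Welcome, Eve!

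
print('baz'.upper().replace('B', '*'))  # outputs *AZ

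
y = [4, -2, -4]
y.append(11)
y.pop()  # 11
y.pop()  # -4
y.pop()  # -2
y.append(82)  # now [4, 82]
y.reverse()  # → [82, 4]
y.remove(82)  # [4]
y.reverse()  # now [4]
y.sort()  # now [4]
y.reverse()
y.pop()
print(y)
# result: []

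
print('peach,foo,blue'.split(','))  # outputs ['peach', 'foo', 'blue']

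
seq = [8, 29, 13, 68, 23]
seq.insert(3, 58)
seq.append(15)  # [8, 29, 13, 58, 68, 23, 15]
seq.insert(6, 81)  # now [8, 29, 13, 58, 68, 23, 81, 15]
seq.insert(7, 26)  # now [8, 29, 13, 58, 68, 23, 81, 26, 15]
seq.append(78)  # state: [8, 29, 13, 58, 68, 23, 81, 26, 15, 78]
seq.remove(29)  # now [8, 13, 58, 68, 23, 81, 26, 15, 78]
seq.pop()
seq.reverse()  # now [15, 26, 81, 23, 68, 58, 13, 8]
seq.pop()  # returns 8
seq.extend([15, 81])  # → [15, 26, 81, 23, 68, 58, 13, 15, 81]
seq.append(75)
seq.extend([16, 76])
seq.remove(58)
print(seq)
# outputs [15, 26, 81, 23, 68, 13, 15, 81, 75, 16, 76]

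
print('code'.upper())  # CODE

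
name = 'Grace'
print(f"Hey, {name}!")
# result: Hey, Grace!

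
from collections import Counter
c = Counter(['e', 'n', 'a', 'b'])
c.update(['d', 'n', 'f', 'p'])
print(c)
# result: Counter({'n': 2, 'e': 1, 'a': 1, 'b': 1, 'd': 1, 'f': 1, 'p': 1})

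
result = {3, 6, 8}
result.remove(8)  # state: {3, 6}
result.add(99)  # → {3, 6, 99}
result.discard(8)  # {3, 6, 99}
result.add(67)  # {3, 6, 67, 99}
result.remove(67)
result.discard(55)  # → {3, 6, 99}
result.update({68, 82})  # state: {3, 6, 68, 82, 99}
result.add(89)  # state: {3, 6, 68, 82, 89, 99}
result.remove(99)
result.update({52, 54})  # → {3, 6, 52, 54, 68, 82, 89}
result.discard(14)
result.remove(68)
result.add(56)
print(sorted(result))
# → [3, 6, 52, 54, 56, 82, 89]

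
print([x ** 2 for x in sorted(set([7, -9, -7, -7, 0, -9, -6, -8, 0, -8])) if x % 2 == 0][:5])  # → [64, 36, 0]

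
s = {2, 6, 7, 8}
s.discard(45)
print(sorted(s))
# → [2, 6, 7, 8]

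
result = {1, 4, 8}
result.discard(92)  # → {1, 4, 8}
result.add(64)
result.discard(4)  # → {1, 8, 64}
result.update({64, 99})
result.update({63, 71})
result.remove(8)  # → {1, 63, 64, 71, 99}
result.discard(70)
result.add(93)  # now {1, 63, 64, 71, 93, 99}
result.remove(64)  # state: {1, 63, 71, 93, 99}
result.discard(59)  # {1, 63, 71, 93, 99}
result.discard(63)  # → {1, 71, 93, 99}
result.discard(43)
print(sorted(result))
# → [1, 71, 93, 99]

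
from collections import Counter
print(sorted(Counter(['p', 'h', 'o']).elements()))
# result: ['h', 'o', 'p']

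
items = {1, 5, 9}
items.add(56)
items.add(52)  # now {1, 5, 9, 52, 56}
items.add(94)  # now {1, 5, 9, 52, 56, 94}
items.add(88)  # {1, 5, 9, 52, 56, 88, 94}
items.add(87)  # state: {1, 5, 9, 52, 56, 87, 88, 94}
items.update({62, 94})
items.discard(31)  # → {1, 5, 9, 52, 56, 62, 87, 88, 94}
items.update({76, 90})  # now {1, 5, 9, 52, 56, 62, 76, 87, 88, 90, 94}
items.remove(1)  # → {5, 9, 52, 56, 62, 76, 87, 88, 90, 94}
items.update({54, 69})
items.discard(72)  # {5, 9, 52, 54, 56, 62, 69, 76, 87, 88, 90, 94}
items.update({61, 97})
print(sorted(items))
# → [5, 9, 52, 54, 56, 61, 62, 69, 76, 87, 88, 90, 94, 97]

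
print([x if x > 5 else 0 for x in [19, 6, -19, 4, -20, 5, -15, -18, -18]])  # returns [19, 6, 0, 0, 0, 0, 0, 0, 0]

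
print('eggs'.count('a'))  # 0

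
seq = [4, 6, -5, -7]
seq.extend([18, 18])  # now [4, 6, -5, -7, 18, 18]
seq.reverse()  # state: [18, 18, -7, -5, 6, 4]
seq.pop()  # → 4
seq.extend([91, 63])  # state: [18, 18, -7, -5, 6, 91, 63]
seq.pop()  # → 63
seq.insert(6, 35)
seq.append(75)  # [18, 18, -7, -5, 6, 91, 35, 75]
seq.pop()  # 75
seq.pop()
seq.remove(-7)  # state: [18, 18, -5, 6, 91]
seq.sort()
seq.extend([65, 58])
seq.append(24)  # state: [-5, 6, 18, 18, 91, 65, 58, 24]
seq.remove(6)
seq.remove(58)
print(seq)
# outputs [-5, 18, 18, 91, 65, 24]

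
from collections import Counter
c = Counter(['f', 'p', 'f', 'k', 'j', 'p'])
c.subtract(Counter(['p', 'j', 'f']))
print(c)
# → Counter({'f': 1, 'p': 1, 'k': 1, 'j': 0})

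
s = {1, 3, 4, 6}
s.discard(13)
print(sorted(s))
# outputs [1, 3, 4, 6]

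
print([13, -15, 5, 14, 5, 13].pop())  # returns 13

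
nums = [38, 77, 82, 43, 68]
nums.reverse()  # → [68, 43, 82, 77, 38]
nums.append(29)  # [68, 43, 82, 77, 38, 29]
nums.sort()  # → [29, 38, 43, 68, 77, 82]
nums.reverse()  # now [82, 77, 68, 43, 38, 29]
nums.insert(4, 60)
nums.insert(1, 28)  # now [82, 28, 77, 68, 43, 60, 38, 29]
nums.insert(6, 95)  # [82, 28, 77, 68, 43, 60, 95, 38, 29]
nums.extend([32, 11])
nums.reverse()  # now [11, 32, 29, 38, 95, 60, 43, 68, 77, 28, 82]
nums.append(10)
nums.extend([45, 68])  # [11, 32, 29, 38, 95, 60, 43, 68, 77, 28, 82, 10, 45, 68]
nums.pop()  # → 68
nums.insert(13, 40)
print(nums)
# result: [11, 32, 29, 38, 95, 60, 43, 68, 77, 28, 82, 10, 45, 40]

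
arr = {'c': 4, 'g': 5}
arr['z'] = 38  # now {'c': 4, 'g': 5, 'z': 38}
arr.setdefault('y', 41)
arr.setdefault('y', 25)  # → 41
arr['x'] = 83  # {'c': 4, 'g': 5, 'z': 38, 'y': 41, 'x': 83}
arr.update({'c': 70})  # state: {'c': 70, 'g': 5, 'z': 38, 'y': 41, 'x': 83}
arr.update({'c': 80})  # {'c': 80, 'g': 5, 'z': 38, 'y': 41, 'x': 83}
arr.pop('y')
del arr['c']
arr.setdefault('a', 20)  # 20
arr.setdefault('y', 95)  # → 95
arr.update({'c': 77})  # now {'g': 5, 'z': 38, 'x': 83, 'a': 20, 'y': 95, 'c': 77}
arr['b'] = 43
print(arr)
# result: {'g': 5, 'z': 38, 'x': 83, 'a': 20, 'y': 95, 'c': 77, 'b': 43}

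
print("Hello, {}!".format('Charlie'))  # Hello, Charlie!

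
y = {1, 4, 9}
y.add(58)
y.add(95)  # {1, 4, 9, 58, 95}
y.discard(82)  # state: {1, 4, 9, 58, 95}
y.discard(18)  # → {1, 4, 9, 58, 95}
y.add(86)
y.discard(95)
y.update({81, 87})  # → {1, 4, 9, 58, 81, 86, 87}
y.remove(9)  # {1, 4, 58, 81, 86, 87}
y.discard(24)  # {1, 4, 58, 81, 86, 87}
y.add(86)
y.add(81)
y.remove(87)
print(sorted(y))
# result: [1, 4, 58, 81, 86]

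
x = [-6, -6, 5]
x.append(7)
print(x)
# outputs [-6, -6, 5, 7]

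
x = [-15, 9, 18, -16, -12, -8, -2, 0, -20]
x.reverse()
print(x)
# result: [-20, 0, -2, -8, -12, -16, 18, 9, -15]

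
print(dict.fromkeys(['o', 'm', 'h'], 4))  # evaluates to {'o': 4, 'm': 4, 'h': 4}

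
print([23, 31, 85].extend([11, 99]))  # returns None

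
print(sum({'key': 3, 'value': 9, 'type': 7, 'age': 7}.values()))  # 26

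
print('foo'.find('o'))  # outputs 1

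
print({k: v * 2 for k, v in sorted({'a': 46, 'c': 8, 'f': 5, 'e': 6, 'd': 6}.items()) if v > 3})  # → {'a': 92, 'c': 16, 'd': 12, 'e': 12, 'f': 10}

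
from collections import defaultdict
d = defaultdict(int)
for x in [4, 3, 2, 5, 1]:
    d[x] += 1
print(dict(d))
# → {4: 1, 3: 1, 2: 1, 5: 1, 1: 1}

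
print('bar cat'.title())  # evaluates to Bar Cat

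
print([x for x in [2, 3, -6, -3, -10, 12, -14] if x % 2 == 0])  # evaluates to [2, -6, -10, 12, -14]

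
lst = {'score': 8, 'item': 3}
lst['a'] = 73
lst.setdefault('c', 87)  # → 87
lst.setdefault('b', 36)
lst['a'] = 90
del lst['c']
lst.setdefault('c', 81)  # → 81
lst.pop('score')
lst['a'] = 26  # {'item': 3, 'a': 26, 'b': 36, 'c': 81}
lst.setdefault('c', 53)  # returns 81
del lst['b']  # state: {'item': 3, 'a': 26, 'c': 81}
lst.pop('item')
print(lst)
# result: {'a': 26, 'c': 81}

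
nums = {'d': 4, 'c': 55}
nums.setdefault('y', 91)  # 91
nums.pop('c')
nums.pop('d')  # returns 4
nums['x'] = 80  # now {'y': 91, 'x': 80}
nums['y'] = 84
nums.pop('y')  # 84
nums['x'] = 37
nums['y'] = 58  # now {'x': 37, 'y': 58}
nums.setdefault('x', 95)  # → 37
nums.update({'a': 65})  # {'x': 37, 'y': 58, 'a': 65}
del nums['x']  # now {'y': 58, 'a': 65}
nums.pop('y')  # 58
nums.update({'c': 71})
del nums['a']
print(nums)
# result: {'c': 71}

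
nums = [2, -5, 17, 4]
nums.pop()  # 4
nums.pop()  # 17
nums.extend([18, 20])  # [2, -5, 18, 20]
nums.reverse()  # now [20, 18, -5, 2]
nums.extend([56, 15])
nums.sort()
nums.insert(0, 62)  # [62, -5, 2, 15, 18, 20, 56]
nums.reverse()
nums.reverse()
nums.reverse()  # [56, 20, 18, 15, 2, -5, 62]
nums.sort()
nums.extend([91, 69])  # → [-5, 2, 15, 18, 20, 56, 62, 91, 69]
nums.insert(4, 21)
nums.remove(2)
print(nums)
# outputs [-5, 15, 18, 21, 20, 56, 62, 91, 69]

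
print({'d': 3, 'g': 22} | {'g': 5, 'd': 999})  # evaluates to {'d': 999, 'g': 5}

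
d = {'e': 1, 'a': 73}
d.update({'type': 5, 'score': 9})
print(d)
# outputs {'e': 1, 'a': 73, 'type': 5, 'score': 9}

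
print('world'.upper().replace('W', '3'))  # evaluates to 3ORLD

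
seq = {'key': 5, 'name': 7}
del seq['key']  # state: {'name': 7}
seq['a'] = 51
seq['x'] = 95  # {'name': 7, 'a': 51, 'x': 95}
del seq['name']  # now {'a': 51, 'x': 95}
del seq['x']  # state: {'a': 51}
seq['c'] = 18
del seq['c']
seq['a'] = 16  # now {'a': 16}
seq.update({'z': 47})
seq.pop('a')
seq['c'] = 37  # {'z': 47, 'c': 37}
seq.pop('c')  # 37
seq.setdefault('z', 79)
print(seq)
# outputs {'z': 47}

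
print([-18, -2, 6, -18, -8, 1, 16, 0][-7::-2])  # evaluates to [-2]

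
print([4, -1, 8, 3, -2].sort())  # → None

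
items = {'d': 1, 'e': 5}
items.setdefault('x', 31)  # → 31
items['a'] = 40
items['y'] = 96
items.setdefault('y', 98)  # 96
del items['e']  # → {'d': 1, 'x': 31, 'a': 40, 'y': 96}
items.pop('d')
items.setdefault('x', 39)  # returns 31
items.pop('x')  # 31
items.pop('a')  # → 40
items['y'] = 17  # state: {'y': 17}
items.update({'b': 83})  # {'y': 17, 'b': 83}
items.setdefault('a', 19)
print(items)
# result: {'y': 17, 'b': 83, 'a': 19}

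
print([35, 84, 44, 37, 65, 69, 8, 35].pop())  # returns 35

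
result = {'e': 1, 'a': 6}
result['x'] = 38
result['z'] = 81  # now {'e': 1, 'a': 6, 'x': 38, 'z': 81}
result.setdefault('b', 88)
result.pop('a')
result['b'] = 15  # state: {'e': 1, 'x': 38, 'z': 81, 'b': 15}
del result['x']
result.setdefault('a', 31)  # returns 31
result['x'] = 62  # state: {'e': 1, 'z': 81, 'b': 15, 'a': 31, 'x': 62}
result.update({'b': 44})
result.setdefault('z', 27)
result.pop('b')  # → 44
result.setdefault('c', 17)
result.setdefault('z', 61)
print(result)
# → {'e': 1, 'z': 81, 'a': 31, 'x': 62, 'c': 17}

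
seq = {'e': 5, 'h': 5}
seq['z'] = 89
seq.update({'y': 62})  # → {'e': 5, 'h': 5, 'z': 89, 'y': 62}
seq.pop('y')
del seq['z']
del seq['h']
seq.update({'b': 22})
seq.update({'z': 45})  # {'e': 5, 'b': 22, 'z': 45}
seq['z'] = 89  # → {'e': 5, 'b': 22, 'z': 89}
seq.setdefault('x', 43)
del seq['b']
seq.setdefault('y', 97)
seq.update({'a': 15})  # {'e': 5, 'z': 89, 'x': 43, 'y': 97, 'a': 15}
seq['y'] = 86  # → {'e': 5, 'z': 89, 'x': 43, 'y': 86, 'a': 15}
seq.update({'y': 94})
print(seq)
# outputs {'e': 5, 'z': 89, 'x': 43, 'y': 94, 'a': 15}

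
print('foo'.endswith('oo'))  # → True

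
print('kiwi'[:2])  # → ki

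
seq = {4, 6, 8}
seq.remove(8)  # {4, 6}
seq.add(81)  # {4, 6, 81}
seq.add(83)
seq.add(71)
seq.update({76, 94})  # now {4, 6, 71, 76, 81, 83, 94}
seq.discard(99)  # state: {4, 6, 71, 76, 81, 83, 94}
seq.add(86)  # {4, 6, 71, 76, 81, 83, 86, 94}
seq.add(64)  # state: {4, 6, 64, 71, 76, 81, 83, 86, 94}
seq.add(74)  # {4, 6, 64, 71, 74, 76, 81, 83, 86, 94}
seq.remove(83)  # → {4, 6, 64, 71, 74, 76, 81, 86, 94}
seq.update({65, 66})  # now {4, 6, 64, 65, 66, 71, 74, 76, 81, 86, 94}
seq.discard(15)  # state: {4, 6, 64, 65, 66, 71, 74, 76, 81, 86, 94}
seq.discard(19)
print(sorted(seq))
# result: [4, 6, 64, 65, 66, 71, 74, 76, 81, 86, 94]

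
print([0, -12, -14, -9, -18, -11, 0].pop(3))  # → -9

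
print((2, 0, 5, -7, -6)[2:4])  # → (5, -7)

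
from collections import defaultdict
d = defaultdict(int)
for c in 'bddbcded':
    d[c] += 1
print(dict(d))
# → {'b': 2, 'd': 4, 'c': 1, 'e': 1}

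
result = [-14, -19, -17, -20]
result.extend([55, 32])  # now [-14, -19, -17, -20, 55, 32]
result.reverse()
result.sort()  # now [-20, -19, -17, -14, 32, 55]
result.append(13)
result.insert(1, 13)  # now [-20, 13, -19, -17, -14, 32, 55, 13]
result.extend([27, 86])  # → [-20, 13, -19, -17, -14, 32, 55, 13, 27, 86]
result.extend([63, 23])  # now [-20, 13, -19, -17, -14, 32, 55, 13, 27, 86, 63, 23]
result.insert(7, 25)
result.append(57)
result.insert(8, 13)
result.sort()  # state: [-20, -19, -17, -14, 13, 13, 13, 23, 25, 27, 32, 55, 57, 63, 86]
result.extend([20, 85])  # [-20, -19, -17, -14, 13, 13, 13, 23, 25, 27, 32, 55, 57, 63, 86, 20, 85]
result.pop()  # 85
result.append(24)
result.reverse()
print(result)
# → [24, 20, 86, 63, 57, 55, 32, 27, 25, 23, 13, 13, 13, -14, -17, -19, -20]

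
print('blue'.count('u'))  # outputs 1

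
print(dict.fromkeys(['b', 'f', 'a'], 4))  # {'b': 4, 'f': 4, 'a': 4}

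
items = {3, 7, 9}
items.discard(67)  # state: {3, 7, 9}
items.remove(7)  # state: {3, 9}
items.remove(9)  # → {3}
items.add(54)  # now {3, 54}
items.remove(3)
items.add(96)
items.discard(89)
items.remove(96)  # {54}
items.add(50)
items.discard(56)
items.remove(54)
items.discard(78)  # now {50}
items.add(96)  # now {50, 96}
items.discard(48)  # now {50, 96}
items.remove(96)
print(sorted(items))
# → [50]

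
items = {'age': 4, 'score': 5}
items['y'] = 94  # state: {'age': 4, 'score': 5, 'y': 94}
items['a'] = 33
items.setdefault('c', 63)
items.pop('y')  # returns 94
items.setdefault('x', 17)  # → 17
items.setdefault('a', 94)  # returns 33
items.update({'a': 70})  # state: {'age': 4, 'score': 5, 'a': 70, 'c': 63, 'x': 17}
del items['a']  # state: {'age': 4, 'score': 5, 'c': 63, 'x': 17}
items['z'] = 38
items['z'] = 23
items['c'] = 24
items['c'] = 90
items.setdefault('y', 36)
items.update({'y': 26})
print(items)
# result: {'age': 4, 'score': 5, 'c': 90, 'x': 17, 'z': 23, 'y': 26}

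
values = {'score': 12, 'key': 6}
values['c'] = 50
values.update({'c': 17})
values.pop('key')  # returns 6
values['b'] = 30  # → {'score': 12, 'c': 17, 'b': 30}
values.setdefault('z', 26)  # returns 26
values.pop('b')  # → 30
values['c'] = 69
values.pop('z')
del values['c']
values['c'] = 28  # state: {'score': 12, 'c': 28}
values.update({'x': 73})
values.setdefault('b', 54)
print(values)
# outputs {'score': 12, 'c': 28, 'x': 73, 'b': 54}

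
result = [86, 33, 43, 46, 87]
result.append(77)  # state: [86, 33, 43, 46, 87, 77]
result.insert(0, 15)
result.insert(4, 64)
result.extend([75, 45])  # [15, 86, 33, 43, 64, 46, 87, 77, 75, 45]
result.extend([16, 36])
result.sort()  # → [15, 16, 33, 36, 43, 45, 46, 64, 75, 77, 86, 87]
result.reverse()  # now [87, 86, 77, 75, 64, 46, 45, 43, 36, 33, 16, 15]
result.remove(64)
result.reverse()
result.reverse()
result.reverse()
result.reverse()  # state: [87, 86, 77, 75, 46, 45, 43, 36, 33, 16, 15]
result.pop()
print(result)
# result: [87, 86, 77, 75, 46, 45, 43, 36, 33, 16]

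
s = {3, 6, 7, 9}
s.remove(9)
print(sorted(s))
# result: [3, 6, 7]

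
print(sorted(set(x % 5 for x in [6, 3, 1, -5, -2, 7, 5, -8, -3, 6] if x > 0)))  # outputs [0, 1, 2, 3]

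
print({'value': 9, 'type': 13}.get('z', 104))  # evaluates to 104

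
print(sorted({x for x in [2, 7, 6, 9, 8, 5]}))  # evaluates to [2, 5, 6, 7, 8, 9]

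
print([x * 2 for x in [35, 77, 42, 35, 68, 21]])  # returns [70, 154, 84, 70, 136, 42]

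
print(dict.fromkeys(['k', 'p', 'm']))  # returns {'k': None, 'p': None, 'm': None}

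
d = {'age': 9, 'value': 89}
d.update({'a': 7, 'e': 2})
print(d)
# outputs {'age': 9, 'value': 89, 'a': 7, 'e': 2}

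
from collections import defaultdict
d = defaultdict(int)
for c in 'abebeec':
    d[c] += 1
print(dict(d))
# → {'a': 1, 'b': 2, 'e': 3, 'c': 1}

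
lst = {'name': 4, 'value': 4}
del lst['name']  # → {'value': 4}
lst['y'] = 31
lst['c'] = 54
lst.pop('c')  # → 54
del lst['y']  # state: {'value': 4}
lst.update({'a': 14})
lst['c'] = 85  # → {'value': 4, 'a': 14, 'c': 85}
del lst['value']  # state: {'a': 14, 'c': 85}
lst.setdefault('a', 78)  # 14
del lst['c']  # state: {'a': 14}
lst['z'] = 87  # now {'a': 14, 'z': 87}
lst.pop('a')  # 14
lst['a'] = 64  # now {'z': 87, 'a': 64}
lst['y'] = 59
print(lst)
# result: {'z': 87, 'a': 64, 'y': 59}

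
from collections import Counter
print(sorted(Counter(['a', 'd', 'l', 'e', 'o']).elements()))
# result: ['a', 'd', 'e', 'l', 'o']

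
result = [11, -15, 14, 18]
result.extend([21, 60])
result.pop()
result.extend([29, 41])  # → [11, -15, 14, 18, 21, 29, 41]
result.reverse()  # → [41, 29, 21, 18, 14, -15, 11]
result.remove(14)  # [41, 29, 21, 18, -15, 11]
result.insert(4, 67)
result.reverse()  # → [11, -15, 67, 18, 21, 29, 41]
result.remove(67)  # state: [11, -15, 18, 21, 29, 41]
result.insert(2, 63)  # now [11, -15, 63, 18, 21, 29, 41]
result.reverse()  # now [41, 29, 21, 18, 63, -15, 11]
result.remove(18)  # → [41, 29, 21, 63, -15, 11]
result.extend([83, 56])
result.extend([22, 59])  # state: [41, 29, 21, 63, -15, 11, 83, 56, 22, 59]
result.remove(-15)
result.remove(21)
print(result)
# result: [41, 29, 63, 11, 83, 56, 22, 59]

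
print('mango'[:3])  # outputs man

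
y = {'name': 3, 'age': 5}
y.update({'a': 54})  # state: {'name': 3, 'age': 5, 'a': 54}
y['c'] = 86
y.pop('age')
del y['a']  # {'name': 3, 'c': 86}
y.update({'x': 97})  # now {'name': 3, 'c': 86, 'x': 97}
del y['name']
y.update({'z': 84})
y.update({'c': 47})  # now {'c': 47, 'x': 97, 'z': 84}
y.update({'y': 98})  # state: {'c': 47, 'x': 97, 'z': 84, 'y': 98}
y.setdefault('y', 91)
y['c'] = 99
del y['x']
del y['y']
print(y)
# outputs {'c': 99, 'z': 84}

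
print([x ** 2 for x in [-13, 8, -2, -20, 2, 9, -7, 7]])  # [169, 64, 4, 400, 4, 81, 49, 49]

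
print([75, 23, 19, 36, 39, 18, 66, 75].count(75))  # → 2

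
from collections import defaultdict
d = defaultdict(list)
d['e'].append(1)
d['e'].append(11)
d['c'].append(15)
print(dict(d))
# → {'e': [1, 11], 'c': [15]}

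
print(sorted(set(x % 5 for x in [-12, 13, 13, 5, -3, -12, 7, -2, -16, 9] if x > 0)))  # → [0, 2, 3, 4]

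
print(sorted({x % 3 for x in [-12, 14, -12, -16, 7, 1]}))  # [0, 1, 2]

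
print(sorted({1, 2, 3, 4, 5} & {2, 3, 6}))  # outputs [2, 3]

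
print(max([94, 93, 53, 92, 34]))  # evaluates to 94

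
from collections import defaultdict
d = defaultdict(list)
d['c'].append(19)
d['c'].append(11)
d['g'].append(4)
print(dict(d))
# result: {'c': [19, 11], 'g': [4]}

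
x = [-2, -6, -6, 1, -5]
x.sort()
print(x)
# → [-6, -6, -5, -2, 1]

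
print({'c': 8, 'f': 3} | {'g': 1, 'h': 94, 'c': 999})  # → {'c': 999, 'f': 3, 'g': 1, 'h': 94}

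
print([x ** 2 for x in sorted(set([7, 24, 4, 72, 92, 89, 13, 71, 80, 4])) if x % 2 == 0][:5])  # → [16, 576, 5184, 6400, 8464]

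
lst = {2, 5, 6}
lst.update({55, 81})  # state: {2, 5, 6, 55, 81}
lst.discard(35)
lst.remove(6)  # {2, 5, 55, 81}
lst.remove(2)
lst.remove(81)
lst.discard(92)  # {5, 55}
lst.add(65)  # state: {5, 55, 65}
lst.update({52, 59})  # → {5, 52, 55, 59, 65}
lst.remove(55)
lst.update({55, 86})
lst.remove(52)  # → {5, 55, 59, 65, 86}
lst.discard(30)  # {5, 55, 59, 65, 86}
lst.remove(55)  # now {5, 59, 65, 86}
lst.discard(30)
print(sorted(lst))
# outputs [5, 59, 65, 86]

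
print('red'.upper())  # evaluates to RED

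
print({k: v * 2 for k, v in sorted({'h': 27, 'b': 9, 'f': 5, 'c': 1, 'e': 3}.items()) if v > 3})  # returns {'b': 18, 'f': 10, 'h': 54}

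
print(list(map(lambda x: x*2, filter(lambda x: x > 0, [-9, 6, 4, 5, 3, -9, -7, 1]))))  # [12, 8, 10, 6, 2]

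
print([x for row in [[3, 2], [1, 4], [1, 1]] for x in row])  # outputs [3, 2, 1, 4, 1, 1]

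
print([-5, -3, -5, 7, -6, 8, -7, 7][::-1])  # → [7, -7, 8, -6, 7, -5, -3, -5]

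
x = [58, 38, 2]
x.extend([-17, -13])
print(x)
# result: [58, 38, 2, -17, -13]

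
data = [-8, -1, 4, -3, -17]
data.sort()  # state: [-17, -8, -3, -1, 4]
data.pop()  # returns 4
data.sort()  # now [-17, -8, -3, -1]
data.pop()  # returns -1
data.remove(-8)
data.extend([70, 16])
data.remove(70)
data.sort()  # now [-17, -3, 16]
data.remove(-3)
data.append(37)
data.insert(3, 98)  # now [-17, 16, 37, 98]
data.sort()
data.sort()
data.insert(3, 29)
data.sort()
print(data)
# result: [-17, 16, 29, 37, 98]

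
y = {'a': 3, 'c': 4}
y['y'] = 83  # {'a': 3, 'c': 4, 'y': 83}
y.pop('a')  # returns 3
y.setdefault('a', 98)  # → 98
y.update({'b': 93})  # {'c': 4, 'y': 83, 'a': 98, 'b': 93}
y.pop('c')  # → 4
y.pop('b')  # 93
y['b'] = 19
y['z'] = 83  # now {'y': 83, 'a': 98, 'b': 19, 'z': 83}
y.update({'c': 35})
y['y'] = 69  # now {'y': 69, 'a': 98, 'b': 19, 'z': 83, 'c': 35}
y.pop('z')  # 83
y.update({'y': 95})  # {'y': 95, 'a': 98, 'b': 19, 'c': 35}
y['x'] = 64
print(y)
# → {'y': 95, 'a': 98, 'b': 19, 'c': 35, 'x': 64}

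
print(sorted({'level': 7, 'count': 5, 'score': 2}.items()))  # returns [('count', 5), ('level', 7), ('score', 2)]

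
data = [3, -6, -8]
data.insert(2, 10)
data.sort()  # [-8, -6, 3, 10]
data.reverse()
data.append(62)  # [10, 3, -6, -8, 62]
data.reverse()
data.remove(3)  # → [62, -8, -6, 10]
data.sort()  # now [-8, -6, 10, 62]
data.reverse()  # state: [62, 10, -6, -8]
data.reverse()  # [-8, -6, 10, 62]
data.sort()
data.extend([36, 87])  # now [-8, -6, 10, 62, 36, 87]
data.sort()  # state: [-8, -6, 10, 36, 62, 87]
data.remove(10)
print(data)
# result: [-8, -6, 36, 62, 87]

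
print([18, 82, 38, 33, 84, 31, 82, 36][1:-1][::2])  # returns [82, 33, 31]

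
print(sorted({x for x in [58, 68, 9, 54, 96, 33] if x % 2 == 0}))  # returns [54, 58, 68, 96]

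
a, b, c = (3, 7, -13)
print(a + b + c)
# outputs -3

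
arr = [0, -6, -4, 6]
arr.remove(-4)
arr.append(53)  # [0, -6, 6, 53]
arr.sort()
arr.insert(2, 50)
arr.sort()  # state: [-6, 0, 6, 50, 53]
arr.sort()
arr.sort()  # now [-6, 0, 6, 50, 53]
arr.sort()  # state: [-6, 0, 6, 50, 53]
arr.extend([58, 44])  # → [-6, 0, 6, 50, 53, 58, 44]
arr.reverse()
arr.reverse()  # [-6, 0, 6, 50, 53, 58, 44]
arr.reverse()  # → [44, 58, 53, 50, 6, 0, -6]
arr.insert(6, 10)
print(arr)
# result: [44, 58, 53, 50, 6, 0, 10, -6]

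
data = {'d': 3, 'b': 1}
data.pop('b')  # 1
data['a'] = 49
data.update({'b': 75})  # {'d': 3, 'a': 49, 'b': 75}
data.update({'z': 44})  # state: {'d': 3, 'a': 49, 'b': 75, 'z': 44}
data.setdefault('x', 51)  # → 51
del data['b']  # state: {'d': 3, 'a': 49, 'z': 44, 'x': 51}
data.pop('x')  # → 51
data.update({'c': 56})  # {'d': 3, 'a': 49, 'z': 44, 'c': 56}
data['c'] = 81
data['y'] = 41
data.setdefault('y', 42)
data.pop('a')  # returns 49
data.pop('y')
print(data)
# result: {'d': 3, 'z': 44, 'c': 81}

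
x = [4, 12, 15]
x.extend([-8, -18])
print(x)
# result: [4, 12, 15, -8, -18]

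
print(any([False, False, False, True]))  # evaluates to True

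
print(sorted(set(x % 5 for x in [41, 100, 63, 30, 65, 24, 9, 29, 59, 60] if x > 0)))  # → [0, 1, 3, 4]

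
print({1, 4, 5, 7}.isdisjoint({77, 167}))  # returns True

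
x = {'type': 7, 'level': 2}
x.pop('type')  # 7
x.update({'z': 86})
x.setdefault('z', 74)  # 86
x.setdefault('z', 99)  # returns 86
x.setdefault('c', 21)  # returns 21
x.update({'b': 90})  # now {'level': 2, 'z': 86, 'c': 21, 'b': 90}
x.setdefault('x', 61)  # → 61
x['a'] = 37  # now {'level': 2, 'z': 86, 'c': 21, 'b': 90, 'x': 61, 'a': 37}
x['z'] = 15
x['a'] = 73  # {'level': 2, 'z': 15, 'c': 21, 'b': 90, 'x': 61, 'a': 73}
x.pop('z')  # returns 15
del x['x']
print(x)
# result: {'level': 2, 'c': 21, 'b': 90, 'a': 73}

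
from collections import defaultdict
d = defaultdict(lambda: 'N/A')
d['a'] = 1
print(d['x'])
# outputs N/A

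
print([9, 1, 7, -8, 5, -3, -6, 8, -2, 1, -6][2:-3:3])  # [7, -3]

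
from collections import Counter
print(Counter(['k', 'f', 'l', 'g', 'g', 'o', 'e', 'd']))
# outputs Counter({'g': 2, 'k': 1, 'f': 1, 'l': 1, 'o': 1, 'e': 1, 'd': 1})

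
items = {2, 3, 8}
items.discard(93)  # {2, 3, 8}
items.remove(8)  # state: {2, 3}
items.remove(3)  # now {2}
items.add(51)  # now {2, 51}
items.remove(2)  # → {51}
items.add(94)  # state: {51, 94}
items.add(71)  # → {51, 71, 94}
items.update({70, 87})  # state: {51, 70, 71, 87, 94}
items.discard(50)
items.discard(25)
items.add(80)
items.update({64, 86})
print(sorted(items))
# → [51, 64, 70, 71, 80, 86, 87, 94]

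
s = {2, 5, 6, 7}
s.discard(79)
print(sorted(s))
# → [2, 5, 6, 7]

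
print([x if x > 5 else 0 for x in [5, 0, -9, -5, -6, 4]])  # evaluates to [0, 0, 0, 0, 0, 0]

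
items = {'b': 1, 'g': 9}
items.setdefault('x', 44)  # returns 44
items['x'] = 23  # {'b': 1, 'g': 9, 'x': 23}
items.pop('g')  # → 9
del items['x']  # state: {'b': 1}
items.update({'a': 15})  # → {'b': 1, 'a': 15}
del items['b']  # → {'a': 15}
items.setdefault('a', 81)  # 15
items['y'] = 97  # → {'a': 15, 'y': 97}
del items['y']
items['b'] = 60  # {'a': 15, 'b': 60}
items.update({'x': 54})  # {'a': 15, 'b': 60, 'x': 54}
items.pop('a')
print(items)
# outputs {'b': 60, 'x': 54}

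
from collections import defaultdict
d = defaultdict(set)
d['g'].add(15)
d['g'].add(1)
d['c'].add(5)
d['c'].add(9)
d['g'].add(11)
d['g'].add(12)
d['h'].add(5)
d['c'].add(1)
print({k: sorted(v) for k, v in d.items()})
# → {'g': [1, 11, 12, 15], 'c': [1, 5, 9], 'h': [5]}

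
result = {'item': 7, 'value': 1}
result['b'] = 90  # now {'item': 7, 'value': 1, 'b': 90}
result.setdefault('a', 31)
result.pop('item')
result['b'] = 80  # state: {'value': 1, 'b': 80, 'a': 31}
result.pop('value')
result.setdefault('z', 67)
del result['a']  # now {'b': 80, 'z': 67}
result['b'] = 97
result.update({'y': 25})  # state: {'b': 97, 'z': 67, 'y': 25}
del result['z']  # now {'b': 97, 'y': 25}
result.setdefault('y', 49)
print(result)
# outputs {'b': 97, 'y': 25}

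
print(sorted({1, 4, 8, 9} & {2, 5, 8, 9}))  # [8, 9]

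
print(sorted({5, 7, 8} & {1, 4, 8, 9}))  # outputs [8]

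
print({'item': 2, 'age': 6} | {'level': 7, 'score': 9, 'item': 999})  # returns {'item': 999, 'age': 6, 'level': 7, 'score': 9}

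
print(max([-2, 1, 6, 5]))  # 6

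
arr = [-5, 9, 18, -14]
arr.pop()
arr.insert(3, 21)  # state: [-5, 9, 18, 21]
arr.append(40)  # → [-5, 9, 18, 21, 40]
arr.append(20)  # [-5, 9, 18, 21, 40, 20]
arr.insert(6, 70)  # [-5, 9, 18, 21, 40, 20, 70]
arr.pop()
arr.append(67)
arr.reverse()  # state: [67, 20, 40, 21, 18, 9, -5]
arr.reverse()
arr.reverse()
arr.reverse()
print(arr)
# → [-5, 9, 18, 21, 40, 20, 67]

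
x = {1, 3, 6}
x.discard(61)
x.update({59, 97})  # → {1, 3, 6, 59, 97}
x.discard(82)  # {1, 3, 6, 59, 97}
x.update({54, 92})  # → {1, 3, 6, 54, 59, 92, 97}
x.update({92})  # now {1, 3, 6, 54, 59, 92, 97}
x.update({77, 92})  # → {1, 3, 6, 54, 59, 77, 92, 97}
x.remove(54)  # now {1, 3, 6, 59, 77, 92, 97}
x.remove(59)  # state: {1, 3, 6, 77, 92, 97}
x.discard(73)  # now {1, 3, 6, 77, 92, 97}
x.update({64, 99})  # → {1, 3, 6, 64, 77, 92, 97, 99}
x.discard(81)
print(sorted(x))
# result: [1, 3, 6, 64, 77, 92, 97, 99]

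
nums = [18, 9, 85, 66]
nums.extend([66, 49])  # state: [18, 9, 85, 66, 66, 49]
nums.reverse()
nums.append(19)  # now [49, 66, 66, 85, 9, 18, 19]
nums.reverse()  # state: [19, 18, 9, 85, 66, 66, 49]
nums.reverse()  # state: [49, 66, 66, 85, 9, 18, 19]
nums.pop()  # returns 19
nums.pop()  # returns 18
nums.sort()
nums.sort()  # [9, 49, 66, 66, 85]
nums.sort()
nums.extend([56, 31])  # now [9, 49, 66, 66, 85, 56, 31]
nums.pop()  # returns 31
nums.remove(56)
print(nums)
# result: [9, 49, 66, 66, 85]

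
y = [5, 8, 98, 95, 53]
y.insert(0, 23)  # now [23, 5, 8, 98, 95, 53]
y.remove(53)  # [23, 5, 8, 98, 95]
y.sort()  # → [5, 8, 23, 95, 98]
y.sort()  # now [5, 8, 23, 95, 98]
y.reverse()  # [98, 95, 23, 8, 5]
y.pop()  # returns 5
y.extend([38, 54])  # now [98, 95, 23, 8, 38, 54]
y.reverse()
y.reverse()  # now [98, 95, 23, 8, 38, 54]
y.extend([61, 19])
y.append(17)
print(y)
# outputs [98, 95, 23, 8, 38, 54, 61, 19, 17]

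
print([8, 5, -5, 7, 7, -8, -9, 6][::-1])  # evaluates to [6, -9, -8, 7, 7, -5, 5, 8]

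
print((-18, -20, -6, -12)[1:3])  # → (-20, -6)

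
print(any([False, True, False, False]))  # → True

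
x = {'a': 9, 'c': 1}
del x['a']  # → {'c': 1}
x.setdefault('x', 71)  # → 71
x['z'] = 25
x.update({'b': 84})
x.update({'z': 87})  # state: {'c': 1, 'x': 71, 'z': 87, 'b': 84}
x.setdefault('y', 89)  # 89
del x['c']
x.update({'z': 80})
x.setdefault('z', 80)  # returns 80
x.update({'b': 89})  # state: {'x': 71, 'z': 80, 'b': 89, 'y': 89}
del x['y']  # {'x': 71, 'z': 80, 'b': 89}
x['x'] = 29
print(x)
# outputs {'x': 29, 'z': 80, 'b': 89}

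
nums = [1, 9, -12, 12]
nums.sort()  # [-12, 1, 9, 12]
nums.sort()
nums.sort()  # [-12, 1, 9, 12]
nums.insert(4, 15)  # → [-12, 1, 9, 12, 15]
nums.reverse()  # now [15, 12, 9, 1, -12]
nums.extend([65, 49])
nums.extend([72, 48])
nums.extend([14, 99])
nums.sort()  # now [-12, 1, 9, 12, 14, 15, 48, 49, 65, 72, 99]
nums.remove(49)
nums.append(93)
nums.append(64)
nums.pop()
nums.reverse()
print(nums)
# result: [93, 99, 72, 65, 48, 15, 14, 12, 9, 1, -12]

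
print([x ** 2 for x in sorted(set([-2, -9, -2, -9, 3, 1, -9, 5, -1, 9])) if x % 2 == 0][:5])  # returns [4]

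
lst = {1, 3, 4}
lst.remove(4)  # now {1, 3}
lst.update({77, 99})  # {1, 3, 77, 99}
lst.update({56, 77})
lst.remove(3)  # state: {1, 56, 77, 99}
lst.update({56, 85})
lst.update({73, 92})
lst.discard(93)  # {1, 56, 73, 77, 85, 92, 99}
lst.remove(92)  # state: {1, 56, 73, 77, 85, 99}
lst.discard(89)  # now {1, 56, 73, 77, 85, 99}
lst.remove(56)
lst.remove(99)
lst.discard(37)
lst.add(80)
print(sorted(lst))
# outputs [1, 73, 77, 80, 85]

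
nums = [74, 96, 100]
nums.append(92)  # [74, 96, 100, 92]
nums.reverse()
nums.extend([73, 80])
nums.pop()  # 80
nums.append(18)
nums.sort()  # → [18, 73, 74, 92, 96, 100]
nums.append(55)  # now [18, 73, 74, 92, 96, 100, 55]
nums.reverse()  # [55, 100, 96, 92, 74, 73, 18]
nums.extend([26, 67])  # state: [55, 100, 96, 92, 74, 73, 18, 26, 67]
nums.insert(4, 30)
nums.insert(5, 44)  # [55, 100, 96, 92, 30, 44, 74, 73, 18, 26, 67]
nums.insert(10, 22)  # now [55, 100, 96, 92, 30, 44, 74, 73, 18, 26, 22, 67]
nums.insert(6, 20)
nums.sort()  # [18, 20, 22, 26, 30, 44, 55, 67, 73, 74, 92, 96, 100]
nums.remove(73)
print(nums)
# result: [18, 20, 22, 26, 30, 44, 55, 67, 74, 92, 96, 100]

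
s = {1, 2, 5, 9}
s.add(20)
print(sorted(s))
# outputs [1, 2, 5, 9, 20]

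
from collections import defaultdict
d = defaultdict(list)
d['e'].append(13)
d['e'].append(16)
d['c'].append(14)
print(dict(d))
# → {'e': [13, 16], 'c': [14]}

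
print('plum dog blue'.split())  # ['plum', 'dog', 'blue']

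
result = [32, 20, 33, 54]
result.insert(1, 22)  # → [32, 22, 20, 33, 54]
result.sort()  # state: [20, 22, 32, 33, 54]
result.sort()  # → [20, 22, 32, 33, 54]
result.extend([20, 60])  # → [20, 22, 32, 33, 54, 20, 60]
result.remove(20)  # [22, 32, 33, 54, 20, 60]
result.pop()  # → 60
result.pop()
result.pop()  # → 54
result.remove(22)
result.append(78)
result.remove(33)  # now [32, 78]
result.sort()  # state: [32, 78]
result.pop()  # 78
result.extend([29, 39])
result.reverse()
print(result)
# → [39, 29, 32]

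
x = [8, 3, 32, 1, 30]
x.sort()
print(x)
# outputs [1, 3, 8, 30, 32]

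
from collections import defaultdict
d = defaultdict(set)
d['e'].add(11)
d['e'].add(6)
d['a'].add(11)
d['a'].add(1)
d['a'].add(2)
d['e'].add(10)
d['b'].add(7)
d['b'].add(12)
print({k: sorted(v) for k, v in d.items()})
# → {'e': [6, 10, 11], 'a': [1, 2, 11], 'b': [7, 12]}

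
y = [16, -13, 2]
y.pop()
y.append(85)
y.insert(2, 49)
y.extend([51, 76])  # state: [16, -13, 49, 85, 51, 76]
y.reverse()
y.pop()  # 16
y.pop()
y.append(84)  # [76, 51, 85, 49, 84]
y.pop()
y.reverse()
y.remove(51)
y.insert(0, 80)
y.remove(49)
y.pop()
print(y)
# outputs [80, 85]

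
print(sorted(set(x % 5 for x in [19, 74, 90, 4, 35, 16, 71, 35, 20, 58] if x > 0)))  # [0, 1, 3, 4]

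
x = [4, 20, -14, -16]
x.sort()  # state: [-16, -14, 4, 20]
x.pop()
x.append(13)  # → [-16, -14, 4, 13]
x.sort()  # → [-16, -14, 4, 13]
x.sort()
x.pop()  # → 13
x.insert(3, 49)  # [-16, -14, 4, 49]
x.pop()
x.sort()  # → [-16, -14, 4]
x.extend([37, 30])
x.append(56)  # [-16, -14, 4, 37, 30, 56]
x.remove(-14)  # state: [-16, 4, 37, 30, 56]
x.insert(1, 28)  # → [-16, 28, 4, 37, 30, 56]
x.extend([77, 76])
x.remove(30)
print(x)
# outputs [-16, 28, 4, 37, 56, 77, 76]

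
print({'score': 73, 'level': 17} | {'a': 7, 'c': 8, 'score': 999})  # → {'score': 999, 'level': 17, 'a': 7, 'c': 8}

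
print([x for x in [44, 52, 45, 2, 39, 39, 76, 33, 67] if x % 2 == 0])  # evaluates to [44, 52, 2, 76]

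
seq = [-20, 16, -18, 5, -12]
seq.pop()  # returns -12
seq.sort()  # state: [-20, -18, 5, 16]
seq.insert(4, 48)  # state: [-20, -18, 5, 16, 48]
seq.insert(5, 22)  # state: [-20, -18, 5, 16, 48, 22]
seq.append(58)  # [-20, -18, 5, 16, 48, 22, 58]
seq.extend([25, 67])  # [-20, -18, 5, 16, 48, 22, 58, 25, 67]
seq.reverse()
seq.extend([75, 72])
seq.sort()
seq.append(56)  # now [-20, -18, 5, 16, 22, 25, 48, 58, 67, 72, 75, 56]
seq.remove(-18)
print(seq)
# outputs [-20, 5, 16, 22, 25, 48, 58, 67, 72, 75, 56]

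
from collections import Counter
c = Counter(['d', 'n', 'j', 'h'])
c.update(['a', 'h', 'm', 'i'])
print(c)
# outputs Counter({'h': 2, 'd': 1, 'n': 1, 'j': 1, 'a': 1, 'm': 1, 'i': 1})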